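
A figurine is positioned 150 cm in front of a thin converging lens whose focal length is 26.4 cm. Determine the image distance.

Lens equation: 1/d_i = 1/f − 1/d_o = 1/(26.40) − 1/(150) = 0.03788 − 0.006667 = 0.03121, so d_i = 32.0 cm.
The image is real, inverted and reduced, on the far side of the lens.

32.0 cm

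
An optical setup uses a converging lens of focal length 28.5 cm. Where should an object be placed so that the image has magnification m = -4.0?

m = −d_i/d_o ⇒ d_i = −m·d_o.
1/f = 1/d_o + 1/d_i = 1/d_o − 1/(m·d_o) = (1 − 1/m)/d_o, so d_o = f(1 − 1/m) = (28.50)(1 − 1/(-4.0)) = 35.6 cm.

35.6 cm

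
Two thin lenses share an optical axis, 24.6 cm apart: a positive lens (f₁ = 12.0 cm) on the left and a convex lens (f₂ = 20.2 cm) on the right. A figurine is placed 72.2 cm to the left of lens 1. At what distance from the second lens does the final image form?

20.6 cm

Lens 1: 1/d_i1 = 1/f₁ − 1/d_o1 = 1/(12.0) − 1/(72.2) = 0.06948, so d_i1 = 14.39 cm.
The intermediate image is 14.39 cm to the right of lens 1, which is 24.6 − (14.39) = 10.21 cm to the left of lens 2, so d_o2 = +10.21 cm.
Lens 2: 1/d_i2 = 1/f₂ − 1/d_o2 = 1/(20.2) − 1/(10.21) = -0.04844, so d_i2 = -20.6 cm.
The final image is virtual, 20.6 cm to the left of lens 2 (overall magnification ≈ -0.40).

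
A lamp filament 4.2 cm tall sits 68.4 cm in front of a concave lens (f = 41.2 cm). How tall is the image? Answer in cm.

For a concave lens, f = -41.2 cm.
1/d_i = 1/f − 1/d_o = 1/(-41.20) − 1/(68.4) = -0.03889, so d_i = -25.71 cm.
m = −d_i/d_o = +0.3759.
|h_i| = |m|·h_o = 0.3759 × 4.2 = 1.58 cm. The image is virtual, upright and reduced, on the same side as the object.

1.58 cm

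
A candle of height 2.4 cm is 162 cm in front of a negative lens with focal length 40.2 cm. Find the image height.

0.477 cm

For a negative lens, f = -40.2 cm.
1/d_i = 1/f − 1/d_o = 1/(-40.20) − 1/(162) = -0.03105, so d_i = -32.21 cm.
m = −d_i/d_o = +0.1988.
|h_i| = |m|·h_o = 0.1988 × 2.4 = 0.477 cm. The image is virtual, upright and reduced, on the same side as the object.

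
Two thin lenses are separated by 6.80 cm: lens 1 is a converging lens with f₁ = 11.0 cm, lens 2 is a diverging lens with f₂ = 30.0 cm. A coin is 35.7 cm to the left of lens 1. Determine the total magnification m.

m = -0.639

Lens 1: 1/d_i1 = 1/(11.0) − 1/(35.7) = 0.06290, so d_i1 = 15.90 cm; m₁ = −d_i1/d_o1 = -0.4454.
d_o2 = 6.80 − (15.90) = -9.100 cm (virtual object).
f₂ = −30.0 cm (diverging).
Lens 2: 1/d_i2 = 1/(-30.0) − 1/(-9.100) = 0.07656, so d_i2 = 13.06 cm; m₂ = −d_i2/d_o2 = +1.435.
m = m₁·m₂ = (-0.4454)(+1.435) = -0.639.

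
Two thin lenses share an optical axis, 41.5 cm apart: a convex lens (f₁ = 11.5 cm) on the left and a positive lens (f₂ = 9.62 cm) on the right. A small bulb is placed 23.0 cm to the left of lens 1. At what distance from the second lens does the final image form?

20.0 cm

Lens 1: 1/d_i1 = 1/f₁ − 1/d_o1 = 1/(11.5) − 1/(23.0) = 0.04348, so d_i1 = 23.00 cm.
The intermediate image is 23.00 cm to the right of lens 1, which is 41.5 − (23.00) = 18.50 cm to the left of lens 2, so d_o2 = +18.50 cm.
Lens 2: 1/d_i2 = 1/f₂ − 1/d_o2 = 1/(9.62) − 1/(18.50) = 0.04990, so d_i2 = 20.0 cm.
The final image is real, 20.0 cm to the right of lens 2 (overall magnification ≈ 1.1).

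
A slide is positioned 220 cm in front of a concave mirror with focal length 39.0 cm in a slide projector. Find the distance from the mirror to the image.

47.4 cm

Mirror equation: 1/d_i = 1/f − 1/d_o = 1/(39.00) − 1/(220) = 0.02564 − 0.004545 = 0.02110, so d_i = 47.4 cm.
The image is real, inverted and reduced, in front of the mirror.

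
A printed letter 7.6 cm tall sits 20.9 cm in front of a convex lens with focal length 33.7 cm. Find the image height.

20.0 cm

1/d_i = 1/f − 1/d_o = 1/(33.70) − 1/(20.9) = -0.01817, so d_i = -55.03 cm.
m = −d_i/d_o = +2.633.
|h_i| = |m|·h_o = 2.633 × 7.6 = 20.0 cm. The image is virtual, upright and enlarged, on the same side as the object.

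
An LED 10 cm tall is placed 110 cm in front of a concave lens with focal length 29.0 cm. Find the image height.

For a concave lens, f = -29.0 cm.
1/d_i = 1/f − 1/d_o = 1/(-29.00) − 1/(110) = -0.04357, so d_i = -22.95 cm.
m = −d_i/d_o = +0.2086.
|h_i| = |m|·h_o = 0.2086 × 10 = 2.09 cm. The image is virtual, upright and reduced, on the same side as the object.

2.09 cm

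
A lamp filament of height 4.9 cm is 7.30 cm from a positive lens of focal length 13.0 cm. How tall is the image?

11.2 cm

1/d_i = 1/f − 1/d_o = 1/(13.00) − 1/(7.30) = -0.06006, so d_i = -16.65 cm.
m = −d_i/d_o = +2.281.
|h_i| = |m|·h_o = 2.281 × 4.9 = 11.2 cm. The image is virtual, upright and enlarged, on the same side as the object.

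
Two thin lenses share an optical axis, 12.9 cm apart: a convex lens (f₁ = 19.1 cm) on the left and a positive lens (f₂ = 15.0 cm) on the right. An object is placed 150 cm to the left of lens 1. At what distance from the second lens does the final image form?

5.62 cm

Lens 1: 1/d_i1 = 1/f₁ − 1/d_o1 = 1/(19.1) − 1/(150) = 0.04569, so d_i1 = 21.89 cm.
The intermediate image is 21.89 cm to the right of lens 1, which lies 8.990 cm to the right of lens 2 — a virtual object — so d_o2 = −8.990 cm.
Lens 2: 1/d_i2 = 1/f₂ − 1/d_o2 = 1/(15.0) − 1/(-8.990) = 0.1779, so d_i2 = 5.62 cm.
The final image is real, 5.62 cm to the right of lens 2 (overall magnification ≈ -0.091).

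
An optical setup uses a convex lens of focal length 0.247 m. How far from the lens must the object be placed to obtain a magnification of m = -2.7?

m = −d_i/d_o ⇒ d_i = −m·d_o.
1/f = 1/d_o + 1/d_i = 1/d_o − 1/(m·d_o) = (1 − 1/m)/d_o, so d_o = f(1 − 1/m) = (0.2470)(1 − 1/(-2.7)) = 0.338 m.

0.338 m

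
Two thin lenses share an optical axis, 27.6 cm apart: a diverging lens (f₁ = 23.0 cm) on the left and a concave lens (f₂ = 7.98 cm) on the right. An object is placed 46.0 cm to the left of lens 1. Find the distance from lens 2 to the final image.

Lens 1 is diverging, so f₁ = −23.0 cm.
Lens 1: 1/d_i1 = 1/f₁ − 1/d_o1 = 1/(-23.0) − 1/(46.0) = -0.06522, so d_i1 = -15.33 cm.
The intermediate image is 15.33 cm to the left of lens 1 (virtual), which is 27.6 − (-15.33) = 42.93 cm to the left of lens 2, so d_o2 = +42.93 cm.
Lens 2 is diverging, so f₂ = −7.98 cm.
Lens 2: 1/d_i2 = 1/f₂ − 1/d_o2 = 1/(-7.98) − 1/(42.93) = -0.1486, so d_i2 = -6.73 cm.
The final image is virtual, 6.73 cm to the left of lens 2 (overall magnification ≈ 0.052).

6.73 cm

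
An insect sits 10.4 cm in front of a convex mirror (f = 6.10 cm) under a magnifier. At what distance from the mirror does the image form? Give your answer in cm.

For a convex mirror, f = -6.10 cm.
Mirror equation: 1/d_i = 1/f − 1/d_o = 1/(-6.100) − 1/(10.4) = -0.1639 − 0.09615 = -0.2601, so d_i = -3.84 cm.
The image is virtual, upright and reduced, behind the mirror.

3.84 cm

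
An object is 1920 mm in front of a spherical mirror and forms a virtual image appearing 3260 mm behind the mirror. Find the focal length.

Virtual image ⇒ d_i = −3260 mm.
1/f = 1/d_o + 1/d_i = 1/(1920) + 1/(-3260) = 0.0002141, so f = 4670 mm.
Since f is positive, the spherical mirror is concave.

f = 4670 mm (concave)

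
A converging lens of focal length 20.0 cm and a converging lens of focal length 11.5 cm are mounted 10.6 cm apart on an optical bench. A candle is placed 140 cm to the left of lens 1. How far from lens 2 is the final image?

6.04 cm

Lens 1: 1/d_i1 = 1/f₁ − 1/d_o1 = 1/(20.0) − 1/(140) = 0.04286, so d_i1 = 23.33 cm.
The intermediate image is 23.33 cm to the right of lens 1, which lies 12.73 cm to the right of lens 2 — a virtual object — so d_o2 = −12.73 cm.
Lens 2: 1/d_i2 = 1/f₂ − 1/d_o2 = 1/(11.5) − 1/(-12.73) = 0.1655, so d_i2 = 6.04 cm.
The final image is real, 6.04 cm to the right of lens 2 (overall magnification ≈ -0.079).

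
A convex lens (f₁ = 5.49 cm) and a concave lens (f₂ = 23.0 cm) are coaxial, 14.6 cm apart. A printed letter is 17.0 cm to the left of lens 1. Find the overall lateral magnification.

m = -0.372

Lens 1: 1/d_i1 = 1/(5.49) − 1/(17.0) = 0.1233, so d_i1 = 8.109 cm; m₁ = −d_i1/d_o1 = -0.4770.
d_o2 = 14.6 − (8.109) = 6.491 cm.
f₂ = −23.0 cm (diverging).
Lens 2: 1/d_i2 = 1/(-23.0) − 1/(6.491) = -0.1975, so d_i2 = -5.062 cm; m₂ = −d_i2/d_o2 = +0.7799.
m = m₁·m₂ = (-0.4770)(+0.7799) = -0.372.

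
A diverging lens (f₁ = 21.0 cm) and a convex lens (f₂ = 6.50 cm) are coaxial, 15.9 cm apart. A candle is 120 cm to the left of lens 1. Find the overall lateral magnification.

f₁ = −21.0 cm (diverging).
Lens 1: 1/d_i1 = 1/(-21.0) − 1/(120) = -0.05595, so d_i1 = -17.87 cm; m₁ = −d_i1/d_o1 = +0.1489.
d_o2 = 15.9 − (-17.87) = 33.77 cm.
Lens 2: 1/d_i2 = 1/(6.50) − 1/(33.77) = 0.1242, so d_i2 = 8.049 cm; m₂ = −d_i2/d_o2 = -0.2384.
m = m₁·m₂ = (+0.1489)(-0.2384) = -0.0355.

m = -0.0355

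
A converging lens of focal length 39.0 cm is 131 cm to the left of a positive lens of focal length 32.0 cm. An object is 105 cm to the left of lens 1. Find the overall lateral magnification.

Lens 1: 1/d_i1 = 1/(39.0) − 1/(105) = 0.01612, so d_i1 = 62.05 cm; m₁ = −d_i1/d_o1 = -0.5910.
d_o2 = 131 − (62.05) = 68.95 cm.
Lens 2: 1/d_i2 = 1/(32.0) − 1/(68.95) = 0.01675, so d_i2 = 59.71 cm; m₂ = −d_i2/d_o2 = -0.8660.
m = m₁·m₂ = (-0.5910)(-0.8660) = +0.512.

m = +0.512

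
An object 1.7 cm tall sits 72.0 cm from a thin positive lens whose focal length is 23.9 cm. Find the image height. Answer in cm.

1/d_i = 1/f − 1/d_o = 1/(23.90) − 1/(72.0) = 0.02795, so d_i = 35.78 cm.
m = −d_i/d_o = -0.4969.
|h_i| = |m|·h_o = 0.4969 × 1.7 = 0.845 cm. The image is real, inverted and reduced, on the far side of the lens.

0.845 cm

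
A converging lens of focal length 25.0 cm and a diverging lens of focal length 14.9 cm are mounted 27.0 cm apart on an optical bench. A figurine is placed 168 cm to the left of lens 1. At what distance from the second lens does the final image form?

Lens 1: 1/d_i1 = 1/f₁ − 1/d_o1 = 1/(25.0) − 1/(168) = 0.03405, so d_i1 = 29.37 cm.
The intermediate image is 29.37 cm to the right of lens 1, which lies 2.370 cm to the right of lens 2 — a virtual object — so d_o2 = −2.370 cm.
Lens 2 is diverging, so f₂ = −14.9 cm.
Lens 2: 1/d_i2 = 1/f₂ − 1/d_o2 = 1/(-14.9) − 1/(-2.370) = 0.3548, so d_i2 = 2.82 cm.
The final image is real, 2.82 cm to the right of lens 2 (overall magnification ≈ -0.21).

2.82 cm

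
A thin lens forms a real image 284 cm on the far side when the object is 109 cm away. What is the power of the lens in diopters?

d_i = +284 cm.
1/f = 1/d_o + 1/d_i = 1/(109) + 1/(284) = 0.01270 cm⁻¹.
f = 78.77 cm = 0.7877 m, so P = 1/f = +1.27 D.

P = +1.27 D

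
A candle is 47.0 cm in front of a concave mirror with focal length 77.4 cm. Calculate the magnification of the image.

1/d_i = 1/f − 1/d_o = 1/(77.40) − 1/(47.0) = -0.008357, so d_i = -119.7 cm.
m = −d_i/d_o = −(-119.7)/(47.0) = +2.55.
The image is virtual, upright and enlarged, behind the mirror.

m = +2.55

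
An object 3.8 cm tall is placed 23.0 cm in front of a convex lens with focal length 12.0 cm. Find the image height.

4.15 cm

1/d_i = 1/f − 1/d_o = 1/(12.00) − 1/(23.0) = 0.03986, so d_i = 25.09 cm.
m = −d_i/d_o = -1.091.
|h_i| = |m|·h_o = 1.091 × 3.8 = 4.15 cm. The image is real, inverted and enlarged, on the far side of the lens.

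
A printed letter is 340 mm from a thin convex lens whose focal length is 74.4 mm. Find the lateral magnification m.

m = -0.280

1/d_i = 1/f − 1/d_o = 1/(74.40) − 1/(340) = 0.01050, so d_i = 95.24 mm.
m = −d_i/d_o = −(95.24)/(340) = -0.280.
The image is real, inverted and reduced, on the far side of the lens.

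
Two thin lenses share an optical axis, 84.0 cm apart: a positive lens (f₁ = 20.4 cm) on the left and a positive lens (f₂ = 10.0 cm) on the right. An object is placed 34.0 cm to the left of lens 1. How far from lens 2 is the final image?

Lens 1: 1/d_i1 = 1/f₁ − 1/d_o1 = 1/(20.4) − 1/(34.0) = 0.01961, so d_i1 = 51.00 cm.
The intermediate image is 51.00 cm to the right of lens 1, which is 84.0 − (51.00) = 33.00 cm to the left of lens 2, so d_o2 = +33.00 cm.
Lens 2: 1/d_i2 = 1/f₂ − 1/d_o2 = 1/(10.0) − 1/(33.00) = 0.06970, so d_i2 = 14.3 cm.
The final image is real, 14.3 cm to the right of lens 2 (overall magnification ≈ 0.65).

14.3 cm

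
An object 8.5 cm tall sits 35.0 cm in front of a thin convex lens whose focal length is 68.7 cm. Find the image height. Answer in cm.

17.3 cm

1/d_i = 1/f − 1/d_o = 1/(68.70) − 1/(35.0) = -0.01402, so d_i = -71.35 cm.
m = −d_i/d_o = +2.039.
|h_i| = |m|·h_o = 2.039 × 8.5 = 17.3 cm. The image is virtual, upright and enlarged, on the same side as the object.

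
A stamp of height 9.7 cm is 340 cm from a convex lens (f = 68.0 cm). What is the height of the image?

2.42 cm

1/d_i = 1/f − 1/d_o = 1/(68.00) − 1/(340) = 0.01176, so d_i = 85.00 cm.
m = −d_i/d_o = -0.2500.
|h_i| = |m|·h_o = 0.2500 × 9.7 = 2.42 cm. The image is real, inverted and reduced, on the far side of the lens.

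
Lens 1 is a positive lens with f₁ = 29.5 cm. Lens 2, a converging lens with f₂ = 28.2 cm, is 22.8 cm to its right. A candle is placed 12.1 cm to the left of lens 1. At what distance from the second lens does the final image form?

Lens 1: 1/d_i1 = 1/f₁ − 1/d_o1 = 1/(29.5) − 1/(12.1) = -0.04875, so d_i1 = -20.51 cm.
The intermediate image is 20.51 cm to the left of lens 1 (virtual), which is 22.8 − (-20.51) = 43.31 cm to the left of lens 2, so d_o2 = +43.31 cm.
Lens 2: 1/d_i2 = 1/f₂ − 1/d_o2 = 1/(28.2) − 1/(43.31) = 0.01237, so d_i2 = 80.8 cm.
The final image is real, 80.8 cm to the right of lens 2 (overall magnification ≈ -3.2).

80.8 cm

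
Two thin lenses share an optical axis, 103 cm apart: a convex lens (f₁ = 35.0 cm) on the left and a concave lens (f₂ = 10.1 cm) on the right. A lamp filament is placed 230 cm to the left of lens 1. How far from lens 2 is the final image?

8.68 cm

Lens 1: 1/d_i1 = 1/f₁ − 1/d_o1 = 1/(35.0) − 1/(230) = 0.02422, so d_i1 = 41.28 cm.
The intermediate image is 41.28 cm to the right of lens 1, which is 103 − (41.28) = 61.72 cm to the left of lens 2, so d_o2 = +61.72 cm.
Lens 2 is diverging, so f₂ = −10.1 cm.
Lens 2: 1/d_i2 = 1/f₂ − 1/d_o2 = 1/(-10.1) − 1/(61.72) = -0.1152, so d_i2 = -8.68 cm.
The final image is virtual, 8.68 cm to the left of lens 2 (overall magnification ≈ -0.025).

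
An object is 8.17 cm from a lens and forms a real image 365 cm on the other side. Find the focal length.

f = 7.99 cm (converging)

Real image ⇒ d_i = +365 cm.
1/f = 1/d_o + 1/d_i = 1/(8.17) + 1/(365) = 0.1251, so f = 7.99 cm.
Since f is positive, the lens is converging.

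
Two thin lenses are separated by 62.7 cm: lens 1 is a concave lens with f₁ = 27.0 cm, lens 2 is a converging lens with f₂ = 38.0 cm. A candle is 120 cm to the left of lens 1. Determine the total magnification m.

m = -0.149

f₁ = −27.0 cm (diverging).
Lens 1: 1/d_i1 = 1/(-27.0) − 1/(120) = -0.04537, so d_i1 = -22.04 cm; m₁ = −d_i1/d_o1 = +0.1837.
d_o2 = 62.7 − (-22.04) = 84.74 cm.
Lens 2: 1/d_i2 = 1/(38.0) − 1/(84.74) = 0.01451, so d_i2 = 68.89 cm; m₂ = −d_i2/d_o2 = -0.8130.
m = m₁·m₂ = (+0.1837)(-0.8130) = -0.149.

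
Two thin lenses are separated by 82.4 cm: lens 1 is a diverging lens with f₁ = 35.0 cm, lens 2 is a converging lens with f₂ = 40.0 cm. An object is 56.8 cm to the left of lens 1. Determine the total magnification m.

m = -0.238

f₁ = −35.0 cm (diverging).
Lens 1: 1/d_i1 = 1/(-35.0) − 1/(56.8) = -0.04618, so d_i1 = -21.66 cm; m₁ = −d_i1/d_o1 = +0.3813.
d_o2 = 82.4 − (-21.66) = 104.1 cm.
Lens 2: 1/d_i2 = 1/(40.0) − 1/(104.1) = 0.01539, so d_i2 = 64.96 cm; m₂ = −d_i2/d_o2 = -0.6240.
m = m₁·m₂ = (+0.3813)(-0.6240) = -0.238.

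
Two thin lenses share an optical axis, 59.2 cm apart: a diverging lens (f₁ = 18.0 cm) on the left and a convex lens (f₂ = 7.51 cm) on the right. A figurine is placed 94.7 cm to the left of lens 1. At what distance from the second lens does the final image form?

Lens 1 is diverging, so f₁ = −18.0 cm.
Lens 1: 1/d_i1 = 1/f₁ − 1/d_o1 = 1/(-18.0) − 1/(94.7) = -0.06612, so d_i1 = -15.13 cm.
The intermediate image is 15.13 cm to the left of lens 1 (virtual), which is 59.2 − (-15.13) = 74.33 cm to the left of lens 2, so d_o2 = +74.33 cm.
Lens 2: 1/d_i2 = 1/f₂ − 1/d_o2 = 1/(7.51) − 1/(74.33) = 0.1197, so d_i2 = 8.35 cm.
The final image is real, 8.35 cm to the right of lens 2 (overall magnification ≈ -0.018).

8.35 cm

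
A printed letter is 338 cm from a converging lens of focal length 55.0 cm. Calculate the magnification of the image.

m = -0.194

1/d_i = 1/f − 1/d_o = 1/(55.00) − 1/(338) = 0.01522, so d_i = 65.69 cm.
m = −d_i/d_o = −(65.69)/(338) = -0.194.
The image is real, inverted and reduced, on the far side of the lens.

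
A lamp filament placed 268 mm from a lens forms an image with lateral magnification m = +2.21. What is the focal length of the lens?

f = 489 mm (converging)

m = −d_i/d_o ⇒ d_i = −m·d_o = −(+2.21)·(268) = -592.3 mm.
1/f = 1/d_o + 1/d_i = 1/(268) + 1/(-592.3) = 0.002043, so f = 489 mm.
Since f is positive, the lens is converging.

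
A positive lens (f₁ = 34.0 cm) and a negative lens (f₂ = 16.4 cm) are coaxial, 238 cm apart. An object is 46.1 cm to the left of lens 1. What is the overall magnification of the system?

m = -0.369

Lens 1: 1/d_i1 = 1/(34.0) − 1/(46.1) = 0.007720, so d_i1 = 129.5 cm; m₁ = −d_i1/d_o1 = -2.809.
d_o2 = 238 − (129.5) = 108.5 cm.
f₂ = −16.4 cm (diverging).
Lens 2: 1/d_i2 = 1/(-16.4) − 1/(108.5) = -0.07019, so d_i2 = -14.25 cm; m₂ = −d_i2/d_o2 = +0.1313.
m = m₁·m₂ = (-2.809)(+0.1313) = -0.369.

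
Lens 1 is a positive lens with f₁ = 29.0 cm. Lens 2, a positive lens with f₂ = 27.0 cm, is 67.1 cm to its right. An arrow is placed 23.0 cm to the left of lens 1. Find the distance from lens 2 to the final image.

31.8 cm

Lens 1: 1/d_i1 = 1/f₁ − 1/d_o1 = 1/(29.0) − 1/(23.0) = -0.008996, so d_i1 = -111.2 cm.
The intermediate image is 111.2 cm to the left of lens 1 (virtual), which is 67.1 − (-111.2) = 178.3 cm to the left of lens 2, so d_o2 = +178.3 cm.
Lens 2: 1/d_i2 = 1/f₂ − 1/d_o2 = 1/(27.0) − 1/(178.3) = 0.03143, so d_i2 = 31.8 cm.
The final image is real, 31.8 cm to the right of lens 2 (overall magnification ≈ -0.86).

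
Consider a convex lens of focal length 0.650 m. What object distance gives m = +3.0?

m = −d_i/d_o ⇒ d_i = −m·d_o.
1/f = 1/d_o + 1/d_i = 1/d_o − 1/(m·d_o) = (1 − 1/m)/d_o, so d_o = f(1 − 1/m) = (0.6500)(1 − 1/(+3.0)) = 0.433 m.

0.433 m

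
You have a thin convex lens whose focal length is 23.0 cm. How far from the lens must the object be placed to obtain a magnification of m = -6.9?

m = −d_i/d_o ⇒ d_i = −m·d_o.
1/f = 1/d_o + 1/d_i = 1/d_o − 1/(m·d_o) = (1 − 1/m)/d_o, so d_o = f(1 − 1/m) = (23.00)(1 − 1/(-6.9)) = 26.3 cm.

26.3 cm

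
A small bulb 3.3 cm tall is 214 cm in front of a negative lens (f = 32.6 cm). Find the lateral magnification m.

m = +0.132

For a negative lens, f = -32.6 cm.
1/d_i = 1/f − 1/d_o = 1/(-32.60) − 1/(214) = -0.03535, so d_i = -28.29 cm.
m = −d_i/d_o = −(-28.29)/(214) = +0.132.
The image is virtual, upright and reduced, on the same side as the object.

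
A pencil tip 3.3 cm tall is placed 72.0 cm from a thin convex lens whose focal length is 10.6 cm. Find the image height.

1/d_i = 1/f − 1/d_o = 1/(10.60) − 1/(72.0) = 0.08045, so d_i = 12.43 cm.
m = −d_i/d_o = -0.1726.
|h_i| = |m|·h_o = 0.1726 × 3.3 = 0.570 cm. The image is real, inverted and reduced, on the far side of the lens.

0.570 cm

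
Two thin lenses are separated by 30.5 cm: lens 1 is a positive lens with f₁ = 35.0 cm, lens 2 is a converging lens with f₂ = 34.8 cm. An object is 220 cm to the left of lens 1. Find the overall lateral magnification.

m = -0.143

Lens 1: 1/d_i1 = 1/(35.0) − 1/(220) = 0.02403, so d_i1 = 41.62 cm; m₁ = −d_i1/d_o1 = -0.1892.
d_o2 = 30.5 − (41.62) = -11.12 cm (virtual object).
Lens 2: 1/d_i2 = 1/(34.8) − 1/(-11.12) = 0.1187, so d_i2 = 8.427 cm; m₂ = −d_i2/d_o2 = +0.7578.
m = m₁·m₂ = (-0.1892)(+0.7578) = -0.143.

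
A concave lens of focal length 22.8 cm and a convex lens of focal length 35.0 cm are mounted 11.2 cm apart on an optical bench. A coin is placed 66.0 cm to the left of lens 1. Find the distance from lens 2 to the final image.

Lens 1 is diverging, so f₁ = −22.8 cm.
Lens 1: 1/d_i1 = 1/f₁ − 1/d_o1 = 1/(-22.8) − 1/(66.0) = -0.05901, so d_i1 = -16.95 cm.
The intermediate image is 16.95 cm to the left of lens 1 (virtual), which is 11.2 − (-16.95) = 28.15 cm to the left of lens 2, so d_o2 = +28.15 cm.
Lens 2: 1/d_i2 = 1/f₂ − 1/d_o2 = 1/(35.0) − 1/(28.15) = -0.006953, so d_i2 = -144 cm.
The final image is virtual, 144 cm to the left of lens 2 (overall magnification ≈ 1.3).

144 cm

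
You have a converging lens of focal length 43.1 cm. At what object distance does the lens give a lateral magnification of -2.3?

61.8 cm

m = −d_i/d_o ⇒ d_i = −m·d_o.
1/f = 1/d_o + 1/d_i = 1/d_o − 1/(m·d_o) = (1 − 1/m)/d_o, so d_o = f(1 − 1/m) = (43.10)(1 − 1/(-2.3)) = 61.8 cm.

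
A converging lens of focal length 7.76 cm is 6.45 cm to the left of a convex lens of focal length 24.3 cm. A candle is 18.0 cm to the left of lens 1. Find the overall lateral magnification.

Lens 1: 1/d_i1 = 1/(7.76) − 1/(18.0) = 0.07331, so d_i1 = 13.64 cm; m₁ = −d_i1/d_o1 = -0.7578.
d_o2 = 6.45 − (13.64) = -7.190 cm (virtual object).
Lens 2: 1/d_i2 = 1/(24.3) − 1/(-7.190) = 0.1802, so d_i2 = 5.548 cm; m₂ = −d_i2/d_o2 = +0.7717.
m = m₁·m₂ = (-0.7578)(+0.7717) = -0.585.

m = -0.585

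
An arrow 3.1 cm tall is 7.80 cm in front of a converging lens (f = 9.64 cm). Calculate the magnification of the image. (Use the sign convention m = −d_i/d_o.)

m = +5.24

1/d_i = 1/f − 1/d_o = 1/(9.640) − 1/(7.80) = -0.02447, so d_i = -40.87 cm.
m = −d_i/d_o = −(-40.87)/(7.80) = +5.24.
The image is virtual, upright and enlarged, on the same side as the object.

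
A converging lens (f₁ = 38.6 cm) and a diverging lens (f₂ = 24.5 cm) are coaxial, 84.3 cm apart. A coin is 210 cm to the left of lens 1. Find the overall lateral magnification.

m = -0.0897

Lens 1: 1/d_i1 = 1/(38.6) − 1/(210) = 0.02114, so d_i1 = 47.29 cm; m₁ = −d_i1/d_o1 = -0.2252.
d_o2 = 84.3 − (47.29) = 37.01 cm.
f₂ = −24.5 cm (diverging).
Lens 2: 1/d_i2 = 1/(-24.5) − 1/(37.01) = -0.06784, so d_i2 = -14.74 cm; m₂ = −d_i2/d_o2 = +0.3983.
m = m₁·m₂ = (-0.2252)(+0.3983) = -0.0897.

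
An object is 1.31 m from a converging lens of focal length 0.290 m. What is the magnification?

m = -0.284

1/d_i = 1/f − 1/d_o = 1/(0.2900) − 1/(1.31) = 2.685, so d_i = 0.3725 m.
m = −d_i/d_o = −(0.3725)/(1.31) = -0.284.
The image is real, inverted and reduced, on the far side of the lens.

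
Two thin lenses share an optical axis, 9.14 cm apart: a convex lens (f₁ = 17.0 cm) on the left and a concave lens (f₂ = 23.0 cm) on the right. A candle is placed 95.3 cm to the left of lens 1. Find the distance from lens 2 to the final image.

Lens 1: 1/d_i1 = 1/f₁ − 1/d_o1 = 1/(17.0) − 1/(95.3) = 0.04833, so d_i1 = 20.69 cm.
The intermediate image is 20.69 cm to the right of lens 1, which lies 11.55 cm to the right of lens 2 — a virtual object — so d_o2 = −11.55 cm.
Lens 2 is diverging, so f₂ = −23.0 cm.
Lens 2: 1/d_i2 = 1/f₂ − 1/d_o2 = 1/(-23.0) − 1/(-11.55) = 0.04310, so d_i2 = 23.2 cm.
The final image is real, 23.2 cm to the right of lens 2 (overall magnification ≈ -0.44).

23.2 cm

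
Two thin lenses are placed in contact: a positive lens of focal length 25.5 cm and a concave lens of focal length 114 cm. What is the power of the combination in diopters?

P = +3.04 D

P₁ = 1/f₁ = 1/(0.255 m) = +3.922 D; P₂ = 1/f₂ = 1/(-1.14 m) = -0.8772 D.
For thin lenses in contact, P = P₁ + P₂ = (+3.922) + (-0.8772) = +3.04 D.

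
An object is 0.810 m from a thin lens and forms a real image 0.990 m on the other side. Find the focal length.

f = 0.446 m (converging)

Real image ⇒ d_i = +0.990 m.
1/f = 1/d_o + 1/d_i = 1/(0.810) + 1/(0.990) = 2.245, so f = 0.446 m.
Since f is positive, the thin lens is converging.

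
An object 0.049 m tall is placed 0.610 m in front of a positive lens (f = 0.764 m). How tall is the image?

0.243 m

1/d_i = 1/f − 1/d_o = 1/(0.7640) − 1/(0.610) = -0.3304, so d_i = -3.026 m.
m = −d_i/d_o = +4.961.
|h_i| = |m|·h_o = 4.961 × 0.049 = 0.243 m. The image is virtual, upright and enlarged, on the same side as the object.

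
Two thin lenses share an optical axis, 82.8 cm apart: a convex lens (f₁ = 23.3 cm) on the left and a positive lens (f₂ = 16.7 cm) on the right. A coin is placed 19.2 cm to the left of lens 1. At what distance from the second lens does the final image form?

Lens 1: 1/d_i1 = 1/f₁ − 1/d_o1 = 1/(23.3) − 1/(19.2) = -0.009165, so d_i1 = -109.1 cm.
The intermediate image is 109.1 cm to the left of lens 1 (virtual), which is 82.8 − (-109.1) = 191.9 cm to the left of lens 2, so d_o2 = +191.9 cm.
Lens 2: 1/d_i2 = 1/f₂ − 1/d_o2 = 1/(16.7) − 1/(191.9) = 0.05467, so d_i2 = 18.3 cm.
The final image is real, 18.3 cm to the right of lens 2 (overall magnification ≈ -0.54).

18.3 cm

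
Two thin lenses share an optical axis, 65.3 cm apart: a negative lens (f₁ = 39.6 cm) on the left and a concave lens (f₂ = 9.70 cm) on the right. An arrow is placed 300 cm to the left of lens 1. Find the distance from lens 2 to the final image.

Lens 1 is diverging, so f₁ = −39.6 cm.
Lens 1: 1/d_i1 = 1/f₁ − 1/d_o1 = 1/(-39.6) − 1/(300) = -0.02859, so d_i1 = -34.98 cm.
The intermediate image is 34.98 cm to the left of lens 1 (virtual), which is 65.3 − (-34.98) = 100.3 cm to the left of lens 2, so d_o2 = +100.3 cm.
Lens 2 is diverging, so f₂ = −9.70 cm.
Lens 2: 1/d_i2 = 1/f₂ − 1/d_o2 = 1/(-9.70) − 1/(100.3) = -0.1131, so d_i2 = -8.84 cm.
The final image is virtual, 8.84 cm to the left of lens 2 (overall magnification ≈ 0.010).

8.84 cm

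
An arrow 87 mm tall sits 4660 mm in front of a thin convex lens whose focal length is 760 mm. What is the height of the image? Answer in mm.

17.0 mm

1/d_i = 1/f − 1/d_o = 1/(760.0) − 1/(4660) = 0.001101, so d_i = 908.1 mm.
m = −d_i/d_o = -0.1949.
|h_i| = |m|·h_o = 0.1949 × 87 = 17.0 mm. The image is real, inverted and reduced, on the far side of the lens.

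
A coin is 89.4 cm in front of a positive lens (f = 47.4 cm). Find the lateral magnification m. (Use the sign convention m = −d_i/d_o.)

m = -1.13

1/d_i = 1/f − 1/d_o = 1/(47.40) − 1/(89.4) = 0.009911, so d_i = 100.9 cm.
m = −d_i/d_o = −(100.9)/(89.4) = -1.13.
The image is real, inverted and enlarged, on the far side of the lens.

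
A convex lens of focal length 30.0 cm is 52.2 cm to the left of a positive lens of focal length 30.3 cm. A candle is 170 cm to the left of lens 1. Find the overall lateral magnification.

m = -0.447

Lens 1: 1/d_i1 = 1/(30.0) − 1/(170) = 0.02745, so d_i1 = 36.43 cm; m₁ = −d_i1/d_o1 = -0.2143.
d_o2 = 52.2 − (36.43) = 15.77 cm.
Lens 2: 1/d_i2 = 1/(30.3) − 1/(15.77) = -0.03041, so d_i2 = -32.89 cm; m₂ = −d_i2/d_o2 = +2.085.
m = m₁·m₂ = (-0.2143)(+2.085) = -0.447.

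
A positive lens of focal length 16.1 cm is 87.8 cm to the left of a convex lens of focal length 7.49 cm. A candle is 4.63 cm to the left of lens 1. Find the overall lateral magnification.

m = -0.121

Lens 1: 1/d_i1 = 1/(16.1) − 1/(4.63) = -0.1539, so d_i1 = -6.499 cm; m₁ = −d_i1/d_o1 = +1.404.
d_o2 = 87.8 − (-6.499) = 94.30 cm.
Lens 2: 1/d_i2 = 1/(7.49) − 1/(94.30) = 0.1229, so d_i2 = 8.136 cm; m₂ = −d_i2/d_o2 = -0.08628.
m = m₁·m₂ = (+1.404)(-0.08628) = -0.121.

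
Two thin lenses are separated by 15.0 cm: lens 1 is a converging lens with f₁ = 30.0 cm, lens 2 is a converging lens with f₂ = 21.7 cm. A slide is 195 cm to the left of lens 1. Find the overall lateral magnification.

Lens 1: 1/d_i1 = 1/(30.0) − 1/(195) = 0.02821, so d_i1 = 35.45 cm; m₁ = −d_i1/d_o1 = -0.1818.
d_o2 = 15.0 − (35.45) = -20.45 cm (virtual object).
Lens 2: 1/d_i2 = 1/(21.7) − 1/(-20.45) = 0.09498, so d_i2 = 10.53 cm; m₂ = −d_i2/d_o2 = +0.5148.
m = m₁·m₂ = (-0.1818)(+0.5148) = -0.0936.

m = -0.0936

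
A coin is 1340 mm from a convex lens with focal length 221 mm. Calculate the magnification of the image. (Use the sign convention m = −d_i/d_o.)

m = -0.197

1/d_i = 1/f − 1/d_o = 1/(221.0) − 1/(1340) = 0.003779, so d_i = 264.6 mm.
m = −d_i/d_o = −(264.6)/(1340) = -0.197.
The image is real, inverted and reduced, on the far side of the lens.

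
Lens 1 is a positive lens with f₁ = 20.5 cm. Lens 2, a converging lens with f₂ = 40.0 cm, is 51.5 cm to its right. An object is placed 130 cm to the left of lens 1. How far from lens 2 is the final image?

Lens 1: 1/d_i1 = 1/f₁ − 1/d_o1 = 1/(20.5) − 1/(130) = 0.04109, so d_i1 = 24.34 cm.
The intermediate image is 24.34 cm to the right of lens 1, which is 51.5 − (24.34) = 27.16 cm to the left of lens 2, so d_o2 = +27.16 cm.
Lens 2: 1/d_i2 = 1/f₂ − 1/d_o2 = 1/(40.0) − 1/(27.16) = -0.01182, so d_i2 = -84.6 cm.
The final image is virtual, 84.6 cm to the left of lens 2 (overall magnification ≈ -0.58).

84.6 cm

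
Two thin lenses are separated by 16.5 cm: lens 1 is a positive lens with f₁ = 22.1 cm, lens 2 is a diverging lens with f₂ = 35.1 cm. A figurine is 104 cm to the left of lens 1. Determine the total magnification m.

Lens 1: 1/d_i1 = 1/(22.1) − 1/(104) = 0.03563, so d_i1 = 28.06 cm; m₁ = −d_i1/d_o1 = -0.2698.
d_o2 = 16.5 − (28.06) = -11.56 cm (virtual object).
f₂ = −35.1 cm (diverging).
Lens 2: 1/d_i2 = 1/(-35.1) − 1/(-11.56) = 0.05802, so d_i2 = 17.24 cm; m₂ = −d_i2/d_o2 = +1.491.
m = m₁·m₂ = (-0.2698)(+1.491) = -0.402.

m = -0.402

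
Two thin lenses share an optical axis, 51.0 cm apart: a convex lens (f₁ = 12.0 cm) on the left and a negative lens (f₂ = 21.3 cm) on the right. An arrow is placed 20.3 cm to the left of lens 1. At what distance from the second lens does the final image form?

10.7 cm

Lens 1: 1/d_i1 = 1/f₁ − 1/d_o1 = 1/(12.0) − 1/(20.3) = 0.03407, so d_i1 = 29.35 cm.
The intermediate image is 29.35 cm to the right of lens 1, which is 51.0 − (29.35) = 21.65 cm to the left of lens 2, so d_o2 = +21.65 cm.
Lens 2 is diverging, so f₂ = −21.3 cm.
Lens 2: 1/d_i2 = 1/f₂ − 1/d_o2 = 1/(-21.3) − 1/(21.65) = -0.09314, so d_i2 = -10.7 cm.
The final image is virtual, 10.7 cm to the left of lens 2 (overall magnification ≈ -0.72).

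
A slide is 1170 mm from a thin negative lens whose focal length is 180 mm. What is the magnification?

For a negative lens, f = -180 mm.
1/d_i = 1/f − 1/d_o = 1/(-180.0) − 1/(1170) = -0.006410, so d_i = -156.0 mm.
m = −d_i/d_o = −(-156.0)/(1170) = +0.133.
The image is virtual, upright and reduced, on the same side as the object.

m = +0.133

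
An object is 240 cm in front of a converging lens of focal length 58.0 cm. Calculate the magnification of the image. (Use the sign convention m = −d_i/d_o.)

1/d_i = 1/f − 1/d_o = 1/(58.00) − 1/(240) = 0.01307, so d_i = 76.48 cm.
m = −d_i/d_o = −(76.48)/(240) = -0.319.
The image is real, inverted and reduced, on the far side of the lens.

m = -0.319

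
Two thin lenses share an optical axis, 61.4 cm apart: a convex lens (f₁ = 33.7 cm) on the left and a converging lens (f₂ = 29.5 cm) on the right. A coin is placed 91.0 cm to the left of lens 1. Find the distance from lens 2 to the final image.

10.8 cm

Lens 1: 1/d_i1 = 1/f₁ − 1/d_o1 = 1/(33.7) − 1/(91.0) = 0.01868, so d_i1 = 53.52 cm.
The intermediate image is 53.52 cm to the right of lens 1, which is 61.4 − (53.52) = 7.880 cm to the left of lens 2, so d_o2 = +7.880 cm.
Lens 2: 1/d_i2 = 1/f₂ − 1/d_o2 = 1/(29.5) − 1/(7.880) = -0.09301, so d_i2 = -10.8 cm.
The final image is virtual, 10.8 cm to the left of lens 2 (overall magnification ≈ -0.80).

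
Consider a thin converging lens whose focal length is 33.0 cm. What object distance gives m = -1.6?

53.6 cm

m = −d_i/d_o ⇒ d_i = −m·d_o.
1/f = 1/d_o + 1/d_i = 1/d_o − 1/(m·d_o) = (1 − 1/m)/d_o, so d_o = f(1 − 1/m) = (33.00)(1 − 1/(-1.6)) = 53.6 cm.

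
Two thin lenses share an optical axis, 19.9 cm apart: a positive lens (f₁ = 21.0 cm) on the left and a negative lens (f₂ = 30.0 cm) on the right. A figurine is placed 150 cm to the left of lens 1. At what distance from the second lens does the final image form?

5.32 cm

Lens 1: 1/d_i1 = 1/f₁ − 1/d_o1 = 1/(21.0) − 1/(150) = 0.04095, so d_i1 = 24.42 cm.
The intermediate image is 24.42 cm to the right of lens 1, which lies 4.520 cm to the right of lens 2 — a virtual object — so d_o2 = −4.520 cm.
Lens 2 is diverging, so f₂ = −30.0 cm.
Lens 2: 1/d_i2 = 1/f₂ − 1/d_o2 = 1/(-30.0) − 1/(-4.520) = 0.1879, so d_i2 = 5.32 cm.
The final image is real, 5.32 cm to the right of lens 2 (overall magnification ≈ -0.19).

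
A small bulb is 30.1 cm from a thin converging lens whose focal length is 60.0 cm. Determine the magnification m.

1/d_i = 1/f − 1/d_o = 1/(60.00) − 1/(30.1) = -0.01656, so d_i = -60.40 cm.
m = −d_i/d_o = −(-60.40)/(30.1) = +2.01.
The image is virtual, upright and enlarged, on the same side as the object.

m = +2.01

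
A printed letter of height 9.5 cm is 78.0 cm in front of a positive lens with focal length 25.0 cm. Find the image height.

1/d_i = 1/f − 1/d_o = 1/(25.00) − 1/(78.0) = 0.02718, so d_i = 36.79 cm.
m = −d_i/d_o = -0.4717.
|h_i| = |m|·h_o = 0.4717 × 9.5 = 4.48 cm. The image is real, inverted and reduced, on the far side of the lens.

4.48 cm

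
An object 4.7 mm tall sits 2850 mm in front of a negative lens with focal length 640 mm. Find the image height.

For a negative lens, f = -640 mm.
1/d_i = 1/f − 1/d_o = 1/(-640.0) − 1/(2850) = -0.001913, so d_i = -522.6 mm.
m = −d_i/d_o = +0.1834.
|h_i| = |m|·h_o = 0.1834 × 4.7 = 0.862 mm. The image is virtual, upright and reduced, on the same side as the object.

0.862 mm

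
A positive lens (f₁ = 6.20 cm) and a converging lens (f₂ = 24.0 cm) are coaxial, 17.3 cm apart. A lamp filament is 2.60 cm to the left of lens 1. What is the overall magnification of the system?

Lens 1: 1/d_i1 = 1/(6.20) − 1/(2.60) = -0.2233, so d_i1 = -4.478 cm; m₁ = −d_i1/d_o1 = +1.722.
d_o2 = 17.3 − (-4.478) = 21.78 cm.
Lens 2: 1/d_i2 = 1/(24.0) − 1/(21.78) = -0.004247, so d_i2 = -235.5 cm; m₂ = −d_i2/d_o2 = +10.81.
m = m₁·m₂ = (+1.722)(+10.81) = +18.6.

m = +18.6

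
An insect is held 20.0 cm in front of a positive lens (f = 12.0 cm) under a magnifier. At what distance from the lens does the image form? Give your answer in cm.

30.0 cm

Lens equation: 1/q = 1/f − 1/p = 1/(12.00) − 1/(20.0) = 0.08333 − 0.05000 = 0.03333, so q = 30.0 cm.
The image is real, inverted and enlarged, on the far side of the lens.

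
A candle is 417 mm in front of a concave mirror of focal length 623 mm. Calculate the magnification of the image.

m = +3.02

1/d_i = 1/f − 1/d_o = 1/(623.0) − 1/(417) = -0.0007929, so d_i = -1261 mm.
m = −d_i/d_o = −(-1261)/(417) = +3.02.
The image is virtual, upright and enlarged, behind the mirror.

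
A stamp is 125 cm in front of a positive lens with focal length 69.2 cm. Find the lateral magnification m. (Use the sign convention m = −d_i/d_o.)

m = -1.24

1/d_i = 1/f − 1/d_o = 1/(69.20) − 1/(125) = 0.006451, so d_i = 155.0 cm.
m = −d_i/d_o = −(155.0)/(125) = -1.24.
The image is real, inverted and enlarged, on the far side of the lens.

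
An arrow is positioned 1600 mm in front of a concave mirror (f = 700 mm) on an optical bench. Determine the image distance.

Mirror equation: 1/s_i = 1/f − 1/s_o = 1/(700.0) − 1/(1600) = 0.001429 − 0.0006250 = 0.0008036, so s_i = 1240 mm.
The image is real, inverted and reduced, in front of the mirror.

1240 mm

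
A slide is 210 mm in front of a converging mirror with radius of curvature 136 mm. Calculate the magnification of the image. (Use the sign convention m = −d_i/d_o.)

m = -0.479

f = R/2 = 136/2 = 68.00 mm.
1/d_i = 1/f − 1/d_o = 1/(68.00) − 1/(210) = 0.009944, so d_i = 100.6 mm.
m = −d_i/d_o = −(100.6)/(210) = -0.479.
The image is real, inverted and reduced, in front of the mirror.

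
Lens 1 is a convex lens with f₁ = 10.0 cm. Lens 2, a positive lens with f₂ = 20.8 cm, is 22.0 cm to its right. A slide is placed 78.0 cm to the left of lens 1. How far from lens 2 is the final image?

21.3 cm

Lens 1: 1/d_i1 = 1/f₁ − 1/d_o1 = 1/(10.0) − 1/(78.0) = 0.08718, so d_i1 = 11.47 cm.
The intermediate image is 11.47 cm to the right of lens 1, which is 22.0 − (11.47) = 10.53 cm to the left of lens 2, so d_o2 = +10.53 cm.
Lens 2: 1/d_i2 = 1/f₂ − 1/d_o2 = 1/(20.8) − 1/(10.53) = -0.04689, so d_i2 = -21.3 cm.
The final image is virtual, 21.3 cm to the left of lens 2 (overall magnification ≈ -0.30).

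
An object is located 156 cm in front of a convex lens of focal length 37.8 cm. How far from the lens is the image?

49.9 cm

Lens equation: 1/d_i = 1/f − 1/d_o = 1/(37.80) − 1/(156) = 0.02646 − 0.006410 = 0.02004, so d_i = 49.9 cm.
The image is real, inverted and reduced, on the far side of the lens.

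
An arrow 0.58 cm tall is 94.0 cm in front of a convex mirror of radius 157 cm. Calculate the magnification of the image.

f = R/2 = 157/2 = 78.50 cm; for a convex mirror, f = -78.50 cm.
1/d_i = 1/f − 1/d_o = 1/(-78.50) − 1/(94.0) = -0.02338, so d_i = -42.78 cm.
m = −d_i/d_o = −(-42.78)/(94.0) = +0.455.
The image is virtual, upright and reduced, behind the mirror.

m = +0.455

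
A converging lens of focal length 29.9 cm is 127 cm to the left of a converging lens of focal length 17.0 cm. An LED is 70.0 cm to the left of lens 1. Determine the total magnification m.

m = +0.219

Lens 1: 1/d_i1 = 1/(29.9) − 1/(70.0) = 0.01916, so d_i1 = 52.19 cm; m₁ = −d_i1/d_o1 = -0.7456.
d_o2 = 127 − (52.19) = 74.81 cm.
Lens 2: 1/d_i2 = 1/(17.0) − 1/(74.81) = 0.04546, so d_i2 = 22.00 cm; m₂ = −d_i2/d_o2 = -0.2941.
m = m₁·m₂ = (-0.7456)(-0.2941) = +0.219.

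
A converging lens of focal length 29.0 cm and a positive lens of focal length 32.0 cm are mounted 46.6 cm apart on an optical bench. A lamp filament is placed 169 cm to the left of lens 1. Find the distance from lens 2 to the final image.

Lens 1: 1/d_i1 = 1/f₁ − 1/d_o1 = 1/(29.0) − 1/(169) = 0.02857, so d_i1 = 35.01 cm.
The intermediate image is 35.01 cm to the right of lens 1, which is 46.6 − (35.01) = 11.59 cm to the left of lens 2, so d_o2 = +11.59 cm.
Lens 2: 1/d_i2 = 1/f₂ − 1/d_o2 = 1/(32.0) − 1/(11.59) = -0.05503, so d_i2 = -18.2 cm.
The final image is virtual, 18.2 cm to the left of lens 2 (overall magnification ≈ -0.32).

18.2 cm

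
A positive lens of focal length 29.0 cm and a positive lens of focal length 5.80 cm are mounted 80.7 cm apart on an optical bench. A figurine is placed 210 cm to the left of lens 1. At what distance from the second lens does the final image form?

Lens 1: 1/d_i1 = 1/f₁ − 1/d_o1 = 1/(29.0) − 1/(210) = 0.02972, so d_i1 = 33.65 cm.
The intermediate image is 33.65 cm to the right of lens 1, which is 80.7 − (33.65) = 47.05 cm to the left of lens 2, so d_o2 = +47.05 cm.
Lens 2: 1/d_i2 = 1/f₂ − 1/d_o2 = 1/(5.80) − 1/(47.05) = 0.1512, so d_i2 = 6.62 cm.
The final image is real, 6.62 cm to the right of lens 2 (overall magnification ≈ 0.023).

6.62 cm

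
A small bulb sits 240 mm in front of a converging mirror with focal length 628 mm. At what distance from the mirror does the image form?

388 mm

Mirror equation: 1/v = 1/f − 1/u = 1/(628.0) − 1/(240) = 0.001592 − 0.004167 = -0.002574, so v = -388 mm.
The image is virtual, upright and enlarged, behind the mirror.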